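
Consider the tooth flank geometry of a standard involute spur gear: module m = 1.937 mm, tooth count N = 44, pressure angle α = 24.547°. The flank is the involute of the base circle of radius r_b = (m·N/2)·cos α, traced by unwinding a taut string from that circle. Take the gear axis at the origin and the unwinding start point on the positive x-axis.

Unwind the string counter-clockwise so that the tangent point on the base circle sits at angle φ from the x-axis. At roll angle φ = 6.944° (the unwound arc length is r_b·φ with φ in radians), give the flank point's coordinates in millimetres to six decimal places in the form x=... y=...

x=39.046216 y=0.022968

pitch radius r_p = m·N/2 = 1.937·44/2 = 42.614000
base radius r_b = r_p·cos α = 42.614000·cos 24.547° = 38.762580
roll angle φ = 6.944° = 0.12119566 rad
x = r_b·(cos φ + φ·sin φ) = 38.762580·(0.99266479 + 0.12119566·0.12089919) = 39.046216
y = r_b·(sin φ − φ·cos φ) = 38.762580·(0.12089919 − 0.12119566·0.99266479) = 0.022968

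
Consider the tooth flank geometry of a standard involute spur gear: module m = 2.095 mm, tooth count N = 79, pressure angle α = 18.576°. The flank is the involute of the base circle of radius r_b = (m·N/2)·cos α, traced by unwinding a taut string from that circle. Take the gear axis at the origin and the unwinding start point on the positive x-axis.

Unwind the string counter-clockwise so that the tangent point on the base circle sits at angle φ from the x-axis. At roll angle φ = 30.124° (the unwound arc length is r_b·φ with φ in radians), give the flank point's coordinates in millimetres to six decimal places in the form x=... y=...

pitch radius r_p = m·N/2 = 2.095·79/2 = 82.752500
base radius r_b = r_p·cos α = 82.752500·cos 18.576° = 78.441255
roll angle φ = 30.124° = 0.52576298 rad
x = r_b·(cos φ + φ·sin φ) = 78.441255·(0.86494127 + 0.52576298·0.50187309) = 88.545082
y = r_b·(sin φ − φ·cos φ) = 78.441255·(0.50187309 − 0.52576298·0.86494127) = 3.696072

x=88.545082 y=3.696072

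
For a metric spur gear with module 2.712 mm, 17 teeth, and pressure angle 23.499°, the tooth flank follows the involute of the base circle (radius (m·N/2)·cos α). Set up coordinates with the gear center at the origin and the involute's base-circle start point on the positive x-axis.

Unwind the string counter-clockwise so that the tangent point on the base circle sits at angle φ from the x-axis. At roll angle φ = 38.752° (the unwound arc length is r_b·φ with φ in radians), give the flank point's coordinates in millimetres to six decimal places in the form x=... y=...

pitch radius r_p = m·N/2 = 2.712·17/2 = 23.052000
base radius r_b = r_p·cos α = 23.052000·cos 23.499° = 21.140229
roll angle φ = 38.752° = 0.67634999 rad
x = r_b·(cos φ + φ·sin φ) = 21.140229·(0.77986263 + 0.67634999·0.62595069) = 25.436439
y = r_b·(sin φ − φ·cos φ) = 21.140229·(0.62595069 − 0.67634999·0.77986263) = 2.082114

x=25.436439 y=2.082114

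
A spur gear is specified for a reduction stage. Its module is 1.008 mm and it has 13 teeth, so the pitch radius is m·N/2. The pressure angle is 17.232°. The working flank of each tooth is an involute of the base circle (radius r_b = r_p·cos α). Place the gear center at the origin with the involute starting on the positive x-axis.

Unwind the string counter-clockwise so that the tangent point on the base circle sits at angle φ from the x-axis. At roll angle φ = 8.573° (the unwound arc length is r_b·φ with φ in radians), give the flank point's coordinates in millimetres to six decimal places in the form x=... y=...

x=6.327561 y=0.006972

pitch radius r_p = m·N/2 = 1.008·13/2 = 6.552000
base radius r_b = r_p·cos α = 6.552000·cos 17.232° = 6.257901
roll angle φ = 8.573° = 0.14962708 rad
x = r_b·(cos φ + φ·sin φ) = 6.257901·(0.98882674 + 0.14962708·0.14906939) = 6.327561
y = r_b·(sin φ − φ·cos φ) = 6.257901·(0.14906939 − 0.14962708·0.98882674) = 0.006972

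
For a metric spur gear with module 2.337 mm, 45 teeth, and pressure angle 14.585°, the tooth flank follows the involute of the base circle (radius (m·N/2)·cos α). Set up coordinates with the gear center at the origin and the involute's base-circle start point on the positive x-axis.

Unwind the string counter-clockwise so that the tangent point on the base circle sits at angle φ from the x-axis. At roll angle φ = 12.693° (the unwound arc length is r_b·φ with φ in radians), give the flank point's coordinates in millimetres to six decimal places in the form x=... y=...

x=52.121488 y=0.183521

pitch radius r_p = m·N/2 = 2.337·45/2 = 52.582500
base radius r_b = r_p·cos α = 52.582500·cos 14.585° = 50.888036
roll angle φ = 12.693° = 0.22153464 rad
x = r_b·(cos φ + φ·sin φ) = 50.888036·(0.97556140 + 0.22153464·0.21972702) = 52.121488
y = r_b·(sin φ − φ·cos φ) = 50.888036·(0.21972702 − 0.22153464·0.97556140) = 0.183521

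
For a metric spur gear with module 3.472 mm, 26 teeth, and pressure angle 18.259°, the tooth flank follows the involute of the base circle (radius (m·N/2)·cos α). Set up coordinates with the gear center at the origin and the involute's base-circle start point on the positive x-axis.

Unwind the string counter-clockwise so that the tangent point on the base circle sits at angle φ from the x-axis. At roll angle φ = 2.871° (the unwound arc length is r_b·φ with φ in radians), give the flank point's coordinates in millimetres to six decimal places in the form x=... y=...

pitch radius r_p = m·N/2 = 3.472·26/2 = 45.136000
base radius r_b = r_p·cos α = 45.136000·cos 18.259° = 42.863399
roll angle φ = 2.871° = 0.05010840 rad
x = r_b·(cos φ + φ·sin φ) = 42.863399·(0.99874484 + 0.05010840·0.05008744) = 42.917177
y = r_b·(sin φ − φ·cos φ) = 42.863399·(0.05008744 − 0.05010840·0.99874484) = 0.001797

x=42.917177 y=0.001797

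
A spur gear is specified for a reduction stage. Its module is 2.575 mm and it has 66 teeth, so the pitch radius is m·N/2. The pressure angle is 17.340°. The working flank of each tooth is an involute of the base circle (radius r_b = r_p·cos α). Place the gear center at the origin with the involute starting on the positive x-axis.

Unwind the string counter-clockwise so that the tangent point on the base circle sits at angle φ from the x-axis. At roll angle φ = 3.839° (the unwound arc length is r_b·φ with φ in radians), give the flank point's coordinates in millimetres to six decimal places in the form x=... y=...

pitch radius r_p = m·N/2 = 2.575·66/2 = 84.975000
base radius r_b = r_p·cos α = 84.975000·cos 17.340° = 81.113138
roll angle φ = 3.839° = 0.06700319 rad
x = r_b·(cos φ + φ·sin φ) = 81.113138·(0.99775613 + 0.06700319·0.06695307) = 81.295009
y = r_b·(sin φ − φ·cos φ) = 81.113138·(0.06695307 − 0.06700319·0.99775613) = 0.008129

x=81.295009 y=0.008129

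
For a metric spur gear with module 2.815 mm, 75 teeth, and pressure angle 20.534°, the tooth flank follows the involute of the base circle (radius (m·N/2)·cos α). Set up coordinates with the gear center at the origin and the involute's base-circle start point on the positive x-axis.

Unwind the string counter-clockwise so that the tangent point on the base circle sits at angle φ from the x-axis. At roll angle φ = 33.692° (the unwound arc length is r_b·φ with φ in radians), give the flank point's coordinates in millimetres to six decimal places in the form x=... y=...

pitch radius r_p = m·N/2 = 2.815·75/2 = 105.562500
base radius r_b = r_p·cos α = 105.562500·cos 20.534° = 98.855503
roll angle φ = 33.692° = 0.58803633 rad
x = r_b·(cos φ + φ·sin φ) = 98.855503·(0.83203158 + 0.58803633·0.55472826) = 114.497602
y = r_b·(sin φ − φ·cos φ) = 98.855503·(0.55472826 − 0.58803633·0.83203158) = 6.471423

x=114.497602 y=6.471423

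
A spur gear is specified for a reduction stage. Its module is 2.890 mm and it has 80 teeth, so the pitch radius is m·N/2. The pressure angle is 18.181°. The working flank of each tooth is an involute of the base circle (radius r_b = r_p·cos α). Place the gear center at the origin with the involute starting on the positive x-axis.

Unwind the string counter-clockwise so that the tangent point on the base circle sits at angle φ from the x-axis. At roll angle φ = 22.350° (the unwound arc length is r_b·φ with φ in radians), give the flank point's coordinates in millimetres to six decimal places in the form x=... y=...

x=117.869495 y=2.140113

pitch radius r_p = m·N/2 = 2.890·80/2 = 115.600000
base radius r_b = r_p·cos α = 115.600000·cos 18.181° = 109.828736
roll angle φ = 22.350° = 0.39008109 rad
x = r_b·(cos φ + φ·sin φ) = 109.828736·(0.92487823 + 0.39008109·0.38026341) = 117.869495
y = r_b·(sin φ − φ·cos φ) = 109.828736·(0.38026341 − 0.39008109·0.92487823) = 2.140113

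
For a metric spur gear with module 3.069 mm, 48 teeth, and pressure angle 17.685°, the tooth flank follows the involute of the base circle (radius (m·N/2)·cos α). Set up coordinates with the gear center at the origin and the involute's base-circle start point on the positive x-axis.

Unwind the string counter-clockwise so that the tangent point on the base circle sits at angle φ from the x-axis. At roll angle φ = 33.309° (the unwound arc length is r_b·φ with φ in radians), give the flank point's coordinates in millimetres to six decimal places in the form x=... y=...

x=81.050325 y=4.442518

pitch radius r_p = m·N/2 = 3.069·48/2 = 73.656000
base radius r_b = r_p·cos α = 73.656000·cos 17.685° = 70.175094
roll angle φ = 33.309° = 0.58135172 rad
x = r_b·(cos φ + φ·sin φ) = 70.175094·(0.83572111 + 0.58135172·0.54915410) = 81.050325
y = r_b·(sin φ − φ·cos φ) = 70.175094·(0.54915410 − 0.58135172·0.83572111) = 4.442518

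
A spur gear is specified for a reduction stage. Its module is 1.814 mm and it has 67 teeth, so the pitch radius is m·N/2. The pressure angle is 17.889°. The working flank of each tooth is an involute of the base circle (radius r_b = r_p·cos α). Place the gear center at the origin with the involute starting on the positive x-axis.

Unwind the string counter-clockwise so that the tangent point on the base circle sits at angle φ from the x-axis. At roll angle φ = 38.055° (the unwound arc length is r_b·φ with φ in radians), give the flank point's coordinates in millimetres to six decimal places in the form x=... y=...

x=69.214182 y=5.402889

pitch radius r_p = m·N/2 = 1.814·67/2 = 60.769000
base radius r_b = r_p·cos α = 60.769000·cos 17.889° = 57.831025
roll angle φ = 38.055° = 0.66418505 rad
x = r_b·(cos φ + φ·sin φ) = 57.831025·(0.78741940 + 0.66418505·0.61641763) = 69.214182
y = r_b·(sin φ − φ·cos φ) = 57.831025·(0.61641763 − 0.66418505·0.78741940) = 5.402889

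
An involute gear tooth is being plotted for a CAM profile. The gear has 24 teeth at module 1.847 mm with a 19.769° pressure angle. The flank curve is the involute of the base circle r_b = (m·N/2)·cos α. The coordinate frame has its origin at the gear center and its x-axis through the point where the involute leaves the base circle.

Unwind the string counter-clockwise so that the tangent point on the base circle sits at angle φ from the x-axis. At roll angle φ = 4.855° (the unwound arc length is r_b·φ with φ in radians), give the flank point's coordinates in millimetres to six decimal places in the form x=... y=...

x=20.932487 y=0.004227

pitch radius r_p = m·N/2 = 1.847·24/2 = 22.164000
base radius r_b = r_p·cos α = 22.164000·cos 19.769° = 20.857740
roll angle φ = 4.855° = 0.08473574 rad
x = r_b·(cos φ + φ·sin φ) = 20.857740·(0.99641208 + 0.08473574·0.08463437) = 20.932487
y = r_b·(sin φ − φ·cos φ) = 20.857740·(0.08463437 − 0.08473574·0.99641208) = 0.004227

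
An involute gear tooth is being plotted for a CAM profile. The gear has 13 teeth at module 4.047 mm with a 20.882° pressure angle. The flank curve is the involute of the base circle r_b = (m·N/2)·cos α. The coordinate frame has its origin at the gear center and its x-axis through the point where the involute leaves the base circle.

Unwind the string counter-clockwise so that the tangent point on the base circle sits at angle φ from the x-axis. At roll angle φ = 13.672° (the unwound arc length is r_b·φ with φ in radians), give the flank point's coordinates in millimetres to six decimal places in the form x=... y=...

x=25.267462 y=0.110681

pitch radius r_p = m·N/2 = 4.047·13/2 = 26.305500
base radius r_b = r_p·cos α = 26.305500·cos 20.882° = 24.577663
roll angle φ = 13.672° = 0.23862142 rad
x = r_b·(cos φ + φ·sin φ) = 24.577663·(0.97166474 + 0.23862142·0.23636333) = 25.267462
y = r_b·(sin φ − φ·cos φ) = 24.577663·(0.23636333 − 0.23862142·0.97166474) = 0.110681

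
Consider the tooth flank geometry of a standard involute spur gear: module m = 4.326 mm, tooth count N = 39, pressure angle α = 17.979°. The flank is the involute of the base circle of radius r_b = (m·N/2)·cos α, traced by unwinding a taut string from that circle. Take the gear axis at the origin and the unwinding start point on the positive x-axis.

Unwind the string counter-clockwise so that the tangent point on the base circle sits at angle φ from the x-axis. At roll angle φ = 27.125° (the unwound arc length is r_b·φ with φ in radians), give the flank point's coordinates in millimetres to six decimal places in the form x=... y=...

pitch radius r_p = m·N/2 = 4.326·39/2 = 84.357000
base radius r_b = r_p·cos α = 84.357000·cos 17.979° = 80.237823
roll angle φ = 27.125° = 0.47342056 rad
x = r_b·(cos φ + φ·sin φ) = 80.237823·(0.89001395 + 0.47342056·0.45593329) = 88.731972
y = r_b·(sin φ − φ·cos φ) = 80.237823·(0.45593329 − 0.47342056·0.89001395) = 2.774816

x=88.731972 y=2.774816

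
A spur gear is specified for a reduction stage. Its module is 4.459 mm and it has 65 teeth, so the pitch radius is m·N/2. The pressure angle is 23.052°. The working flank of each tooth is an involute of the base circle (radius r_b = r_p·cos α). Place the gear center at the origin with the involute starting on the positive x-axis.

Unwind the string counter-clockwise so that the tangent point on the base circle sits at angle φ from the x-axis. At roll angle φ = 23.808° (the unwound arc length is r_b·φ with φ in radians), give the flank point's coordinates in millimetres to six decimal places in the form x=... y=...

pitch radius r_p = m·N/2 = 4.459·65/2 = 144.917500
base radius r_b = r_p·cos α = 144.917500·cos 23.052° = 133.345817
roll angle φ = 23.808° = 0.41552799 rad
x = r_b·(cos φ + φ·sin φ) = 133.345817·(0.91490331 + 0.41552799·0.40367304) = 144.365617
y = r_b·(sin φ − φ·cos φ) = 133.345817·(0.40367304 − 0.41552799·0.91490331) = 3.134308

x=144.365617 y=3.134308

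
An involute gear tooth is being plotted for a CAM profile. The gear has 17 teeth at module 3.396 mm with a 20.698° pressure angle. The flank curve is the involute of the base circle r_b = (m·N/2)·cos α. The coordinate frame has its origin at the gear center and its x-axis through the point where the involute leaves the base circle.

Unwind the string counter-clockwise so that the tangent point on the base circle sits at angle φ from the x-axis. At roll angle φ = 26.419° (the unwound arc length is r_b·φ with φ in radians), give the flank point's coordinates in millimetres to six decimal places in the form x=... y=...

pitch radius r_p = m·N/2 = 3.396·17/2 = 28.866000
base radius r_b = r_p·cos α = 28.866000·cos 20.698° = 27.002884
roll angle φ = 26.419° = 0.46109854 rad
x = r_b·(cos φ + φ·sin φ) = 27.002884·(0.89556426 + 0.46109854·0.44493218) = 29.722664
y = r_b·(sin φ − φ·cos φ) = 27.002884·(0.44493218 − 0.46109854·0.89556426) = 0.863790

x=29.722664 y=0.863790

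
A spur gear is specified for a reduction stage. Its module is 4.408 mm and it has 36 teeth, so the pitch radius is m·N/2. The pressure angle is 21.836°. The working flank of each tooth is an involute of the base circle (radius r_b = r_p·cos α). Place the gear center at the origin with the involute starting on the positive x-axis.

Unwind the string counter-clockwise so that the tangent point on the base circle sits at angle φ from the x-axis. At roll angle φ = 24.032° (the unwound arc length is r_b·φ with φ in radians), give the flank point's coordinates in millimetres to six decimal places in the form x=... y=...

pitch radius r_p = m·N/2 = 4.408·36/2 = 79.344000
base radius r_b = r_p·cos α = 79.344000·cos 21.836° = 73.651251
roll angle φ = 24.032° = 0.41943753 rad
x = r_b·(cos φ + φ·sin φ) = 73.651251·(0.91331815 + 0.41943753·0.40724680) = 79.847733
y = r_b·(sin φ − φ·cos φ) = 73.651251·(0.40724680 − 0.41943753·0.91331815) = 1.779922

x=79.847733 y=1.779922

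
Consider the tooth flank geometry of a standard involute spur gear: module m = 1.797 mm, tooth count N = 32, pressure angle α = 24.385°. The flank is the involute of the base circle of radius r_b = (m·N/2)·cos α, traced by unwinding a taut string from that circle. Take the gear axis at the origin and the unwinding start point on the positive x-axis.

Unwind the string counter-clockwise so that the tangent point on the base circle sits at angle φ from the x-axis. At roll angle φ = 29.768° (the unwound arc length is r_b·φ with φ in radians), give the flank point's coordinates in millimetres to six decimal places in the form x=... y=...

x=29.486492 y=1.191457

pitch radius r_p = m·N/2 = 1.797·32/2 = 28.752000
base radius r_b = r_p·cos α = 28.752000·cos 24.385° = 26.187085
roll angle φ = 29.768° = 0.51954961 rad
x = r_b·(cos φ + φ·sin φ) = 26.187085·(0.86804288 + 0.51954961·0.49648923) = 29.486492
y = r_b·(sin φ − φ·cos φ) = 26.187085·(0.49648923 − 0.51954961·0.86804288) = 1.191457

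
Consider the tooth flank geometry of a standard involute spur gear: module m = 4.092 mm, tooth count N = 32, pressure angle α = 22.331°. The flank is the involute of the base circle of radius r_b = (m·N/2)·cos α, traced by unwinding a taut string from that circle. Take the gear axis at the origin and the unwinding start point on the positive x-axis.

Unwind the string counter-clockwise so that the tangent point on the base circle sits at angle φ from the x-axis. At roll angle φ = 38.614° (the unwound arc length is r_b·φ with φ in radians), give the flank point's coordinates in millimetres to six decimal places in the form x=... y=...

x=72.792655 y=5.903225

pitch radius r_p = m·N/2 = 4.092·32/2 = 65.472000
base radius r_b = r_p·cos α = 65.472000·cos 22.331° = 60.561880
roll angle φ = 38.614° = 0.67394144 rad
x = r_b·(cos φ + φ·sin φ) = 60.561880·(0.78136801 + 0.67394144·0.62407054) = 72.792655
y = r_b·(sin φ − φ·cos φ) = 60.561880·(0.62407054 − 0.67394144·0.78136801) = 5.903225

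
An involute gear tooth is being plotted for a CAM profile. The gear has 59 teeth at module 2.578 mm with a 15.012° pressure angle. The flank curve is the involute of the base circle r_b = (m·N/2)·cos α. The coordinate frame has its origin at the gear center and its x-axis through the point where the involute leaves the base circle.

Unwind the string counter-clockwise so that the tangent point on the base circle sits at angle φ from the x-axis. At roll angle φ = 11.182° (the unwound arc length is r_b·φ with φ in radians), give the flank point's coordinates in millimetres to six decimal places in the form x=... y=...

x=74.841113 y=0.181317

pitch radius r_p = m·N/2 = 2.578·59/2 = 76.051000
base radius r_b = r_p·cos α = 76.051000·cos 15.012° = 73.455501
roll angle φ = 11.182° = 0.19516272 rad
x = r_b·(cos φ + φ·sin φ) = 73.455501·(0.98101613 + 0.19516272·0.19392617) = 74.841113
y = r_b·(sin φ − φ·cos φ) = 73.455501·(0.19392617 − 0.19516272·0.98101613) = 0.181317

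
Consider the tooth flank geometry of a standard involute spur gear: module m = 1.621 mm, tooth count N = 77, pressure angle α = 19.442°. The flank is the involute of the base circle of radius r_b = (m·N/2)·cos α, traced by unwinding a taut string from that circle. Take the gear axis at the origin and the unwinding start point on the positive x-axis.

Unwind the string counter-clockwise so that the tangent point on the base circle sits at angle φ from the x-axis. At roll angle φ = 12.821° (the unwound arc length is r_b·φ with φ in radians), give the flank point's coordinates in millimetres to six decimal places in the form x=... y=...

x=60.304885 y=0.218699

pitch radius r_p = m·N/2 = 1.621·77/2 = 62.408500
base radius r_b = r_p·cos α = 62.408500·cos 19.442° = 58.849900
roll angle φ = 12.821° = 0.22376866 rad
x = r_b·(cos φ + φ·sin φ) = 58.849900·(0.97506809 + 0.22376866·0.22190589) = 60.304885
y = r_b·(sin φ − φ·cos φ) = 58.849900·(0.22190589 − 0.22376866·0.97506809) = 0.218699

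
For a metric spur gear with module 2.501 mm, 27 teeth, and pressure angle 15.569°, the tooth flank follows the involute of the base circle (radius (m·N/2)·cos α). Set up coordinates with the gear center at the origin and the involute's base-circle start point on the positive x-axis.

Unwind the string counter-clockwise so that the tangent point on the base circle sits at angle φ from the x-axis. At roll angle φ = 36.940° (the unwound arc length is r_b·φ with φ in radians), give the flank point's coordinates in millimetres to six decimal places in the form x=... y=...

x=38.598002 y=2.786463

pitch radius r_p = m·N/2 = 2.501·27/2 = 33.763500
base radius r_b = r_p·cos α = 33.763500·cos 15.569° = 32.524647
roll angle φ = 36.940° = 0.64472463 rad
x = r_b·(cos φ + φ·sin φ) = 32.524647·(0.79926529 + 0.64472463·0.60097836) = 38.598002
y = r_b·(sin φ − φ·cos φ) = 32.524647·(0.60097836 − 0.64472463·0.79926529) = 2.786463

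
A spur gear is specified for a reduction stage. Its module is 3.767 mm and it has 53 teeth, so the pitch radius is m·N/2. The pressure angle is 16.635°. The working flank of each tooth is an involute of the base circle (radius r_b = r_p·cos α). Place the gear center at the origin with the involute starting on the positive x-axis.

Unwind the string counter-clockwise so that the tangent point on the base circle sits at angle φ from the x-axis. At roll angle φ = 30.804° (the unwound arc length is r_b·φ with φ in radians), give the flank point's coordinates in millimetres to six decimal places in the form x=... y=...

pitch radius r_p = m·N/2 = 3.767·53/2 = 99.825500
base radius r_b = r_p·cos α = 99.825500·cos 16.635° = 95.647591
roll angle φ = 30.804° = 0.53763122 rad
x = r_b·(cos φ + φ·sin φ) = 95.647591·(0.85892415 + 0.53763122·0.51210283) = 108.487957
y = r_b·(sin φ − φ·cos φ) = 95.647591·(0.51210283 − 0.53763122·0.85892415) = 4.812833

x=108.487957 y=4.812833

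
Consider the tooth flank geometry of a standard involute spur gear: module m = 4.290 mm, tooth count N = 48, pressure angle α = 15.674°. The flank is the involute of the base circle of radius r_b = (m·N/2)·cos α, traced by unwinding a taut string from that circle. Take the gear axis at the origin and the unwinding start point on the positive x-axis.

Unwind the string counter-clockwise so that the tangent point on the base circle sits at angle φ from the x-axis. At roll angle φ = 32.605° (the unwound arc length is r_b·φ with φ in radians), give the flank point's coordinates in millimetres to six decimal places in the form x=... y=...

pitch radius r_p = m·N/2 = 4.290·48/2 = 102.960000
base radius r_b = r_p·cos α = 102.960000·cos 15.674° = 99.131375
roll angle φ = 32.605° = 0.56906460 rad
x = r_b·(cos φ + φ·sin φ) = 99.131375·(0.84240538 + 0.56906460·0.53884430) = 113.906172
y = r_b·(sin φ − φ·cos φ) = 99.131375·(0.53884430 − 0.56906460·0.84240538) = 5.894472

x=113.906172 y=5.894472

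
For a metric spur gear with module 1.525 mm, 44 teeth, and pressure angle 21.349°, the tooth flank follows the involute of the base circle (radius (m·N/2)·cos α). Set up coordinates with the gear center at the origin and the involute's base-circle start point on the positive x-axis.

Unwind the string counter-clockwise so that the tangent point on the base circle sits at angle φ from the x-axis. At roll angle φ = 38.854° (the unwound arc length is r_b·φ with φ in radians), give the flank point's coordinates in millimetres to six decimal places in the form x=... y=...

pitch radius r_p = m·N/2 = 1.525·44/2 = 33.550000
base radius r_b = r_p·cos α = 33.550000·cos 21.349° = 31.247807
roll angle φ = 38.854° = 0.67813023 rad
x = r_b·(cos φ + φ·sin φ) = 31.247807·(0.77874706 + 0.67813023·0.62733804) = 37.627482
y = r_b·(sin φ − φ·cos φ) = 31.247807·(0.62733804 − 0.67813023·0.77874706) = 3.101224

x=37.627482 y=3.101224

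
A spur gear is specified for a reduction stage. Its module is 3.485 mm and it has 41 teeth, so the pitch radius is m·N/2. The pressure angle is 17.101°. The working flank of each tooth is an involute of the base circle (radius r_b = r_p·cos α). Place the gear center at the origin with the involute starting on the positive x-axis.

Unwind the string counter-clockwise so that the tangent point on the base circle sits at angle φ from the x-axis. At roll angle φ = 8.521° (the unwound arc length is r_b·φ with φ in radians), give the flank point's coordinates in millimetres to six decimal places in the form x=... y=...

x=69.034840 y=0.074703

pitch radius r_p = m·N/2 = 3.485·41/2 = 71.442500
base radius r_b = r_p·cos α = 71.442500·cos 17.101° = 68.283876
roll angle φ = 8.521° = 0.14871951 rad
x = r_b·(cos φ + φ·sin φ) = 68.283876·(0.98896162 + 0.14871951·0.14817189) = 69.034840
y = r_b·(sin φ − φ·cos φ) = 68.283876·(0.14817189 − 0.14871951·0.98896162) = 0.074703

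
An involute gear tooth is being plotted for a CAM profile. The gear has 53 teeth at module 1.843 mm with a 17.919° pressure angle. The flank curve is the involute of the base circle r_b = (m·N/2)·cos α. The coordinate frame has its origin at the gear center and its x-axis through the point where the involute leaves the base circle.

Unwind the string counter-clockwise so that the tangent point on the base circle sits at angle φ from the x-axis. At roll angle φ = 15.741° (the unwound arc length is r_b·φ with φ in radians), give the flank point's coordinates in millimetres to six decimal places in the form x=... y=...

x=48.191204 y=0.318789

pitch radius r_p = m·N/2 = 1.843·53/2 = 48.839500
base radius r_b = r_p·cos α = 48.839500·cos 17.919° = 46.470414
roll angle φ = 15.741° = 0.27473228 rad
x = r_b·(cos φ + φ·sin φ) = 46.470414·(0.96249786 + 0.27473228·0.27128926) = 48.191204
y = r_b·(sin φ − φ·cos φ) = 46.470414·(0.27128926 − 0.27473228·0.96249786) = 0.318789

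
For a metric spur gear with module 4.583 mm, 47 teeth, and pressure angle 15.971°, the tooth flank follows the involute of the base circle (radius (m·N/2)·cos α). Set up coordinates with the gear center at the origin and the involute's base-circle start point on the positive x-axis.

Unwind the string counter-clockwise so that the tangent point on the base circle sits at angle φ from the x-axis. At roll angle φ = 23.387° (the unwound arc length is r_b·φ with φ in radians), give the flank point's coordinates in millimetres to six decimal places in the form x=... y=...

x=111.813138 y=2.308360

pitch radius r_p = m·N/2 = 4.583·47/2 = 107.700500
base radius r_b = r_p·cos α = 107.700500·cos 15.971° = 103.543378
roll angle φ = 23.387° = 0.40818015 rad
x = r_b·(cos φ + φ·sin φ) = 103.543378·(0.91784471 + 0.40818015·0.39693965) = 111.813138
y = r_b·(sin φ − φ·cos φ) = 103.543378·(0.39693965 − 0.40818015·0.91784471) = 2.308360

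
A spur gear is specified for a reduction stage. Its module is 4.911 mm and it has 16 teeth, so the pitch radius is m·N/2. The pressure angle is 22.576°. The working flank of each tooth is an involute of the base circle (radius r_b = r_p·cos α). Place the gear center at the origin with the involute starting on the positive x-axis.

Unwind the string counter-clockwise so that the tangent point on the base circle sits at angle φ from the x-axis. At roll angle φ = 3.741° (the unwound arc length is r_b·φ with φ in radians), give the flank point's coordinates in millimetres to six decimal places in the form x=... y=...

x=36.354650 y=0.003365

pitch radius r_p = m·N/2 = 4.911·16/2 = 39.288000
base radius r_b = r_p·cos α = 39.288000·cos 22.576° = 36.277404
roll angle φ = 3.741° = 0.06529277 rad
x = r_b·(cos φ + φ·sin φ) = 36.277404·(0.99786918 + 0.06529277·0.06524639) = 36.354650
y = r_b·(sin φ − φ·cos φ) = 36.277404·(0.06524639 − 0.06529277·0.99786918) = 0.003365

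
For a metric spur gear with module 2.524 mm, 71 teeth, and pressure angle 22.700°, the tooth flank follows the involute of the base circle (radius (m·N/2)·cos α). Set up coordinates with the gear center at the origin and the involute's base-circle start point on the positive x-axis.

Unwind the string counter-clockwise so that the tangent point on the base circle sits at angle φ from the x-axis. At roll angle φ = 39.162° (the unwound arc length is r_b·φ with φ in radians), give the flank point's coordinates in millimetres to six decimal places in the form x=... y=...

x=99.772785 y=8.394228

pitch radius r_p = m·N/2 = 2.524·71/2 = 89.602000
base radius r_b = r_p·cos α = 89.602000·cos 22.700° = 82.661258
roll angle φ = 39.162° = 0.68350584 rad
x = r_b·(cos φ + φ·sin φ) = 82.661258·(0.77536350 + 0.68350584·0.63151520) = 99.772785
y = r_b·(sin φ − φ·cos φ) = 82.661258·(0.63151520 − 0.68350584·0.77536350) = 8.394228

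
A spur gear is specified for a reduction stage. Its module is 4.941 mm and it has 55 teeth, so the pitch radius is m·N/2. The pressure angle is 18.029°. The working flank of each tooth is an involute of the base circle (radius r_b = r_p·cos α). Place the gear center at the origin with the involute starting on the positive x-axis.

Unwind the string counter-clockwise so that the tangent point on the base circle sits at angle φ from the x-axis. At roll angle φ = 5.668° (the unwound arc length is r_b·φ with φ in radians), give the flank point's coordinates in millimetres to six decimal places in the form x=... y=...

pitch radius r_p = m·N/2 = 4.941·55/2 = 135.877500
base radius r_b = r_p·cos α = 135.877500·cos 18.029° = 129.205913
roll angle φ = 5.668° = 0.09892526 rad
x = r_b·(cos φ + φ·sin φ) = 129.205913·(0.99511089 + 0.09892526·0.09876399) = 129.836585
y = r_b·(sin φ − φ·cos φ) = 129.205913·(0.09876399 − 0.09892526·0.99511089) = 0.041654

x=129.836585 y=0.041654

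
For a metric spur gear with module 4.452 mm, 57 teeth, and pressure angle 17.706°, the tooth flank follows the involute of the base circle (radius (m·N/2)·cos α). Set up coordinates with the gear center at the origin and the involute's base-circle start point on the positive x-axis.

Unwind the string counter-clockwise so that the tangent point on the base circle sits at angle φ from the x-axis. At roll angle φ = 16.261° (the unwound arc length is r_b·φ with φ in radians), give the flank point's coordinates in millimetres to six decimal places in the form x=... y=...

x=125.641886 y=0.913639

pitch radius r_p = m·N/2 = 4.452·57/2 = 126.882000
base radius r_b = r_p·cos α = 126.882000·cos 17.706° = 120.871554
roll angle φ = 16.261° = 0.28380799 rad
x = r_b·(cos φ + φ·sin φ) = 120.871554·(0.95999611 + 0.28380799·0.28001333) = 125.641886
y = r_b·(sin φ − φ·cos φ) = 120.871554·(0.28001333 − 0.28380799·0.95999611) = 0.913639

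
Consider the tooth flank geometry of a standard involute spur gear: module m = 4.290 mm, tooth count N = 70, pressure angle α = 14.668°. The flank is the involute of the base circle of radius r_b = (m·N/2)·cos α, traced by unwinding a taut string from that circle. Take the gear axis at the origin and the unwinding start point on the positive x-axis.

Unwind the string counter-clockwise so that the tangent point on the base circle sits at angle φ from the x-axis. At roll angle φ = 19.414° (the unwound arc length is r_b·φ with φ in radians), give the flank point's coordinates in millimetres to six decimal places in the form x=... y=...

x=153.357240 y=1.862075

pitch radius r_p = m·N/2 = 4.290·70/2 = 150.150000
base radius r_b = r_p·cos α = 150.150000·cos 14.668° = 145.256510
roll angle φ = 19.414° = 0.33883822 rad
x = r_b·(cos φ + φ·sin φ) = 145.256510·(0.94314147 + 0.33883822·0.33239159) = 153.357240
y = r_b·(sin φ − φ·cos φ) = 145.256510·(0.33239159 − 0.33883822·0.94314147) = 1.862075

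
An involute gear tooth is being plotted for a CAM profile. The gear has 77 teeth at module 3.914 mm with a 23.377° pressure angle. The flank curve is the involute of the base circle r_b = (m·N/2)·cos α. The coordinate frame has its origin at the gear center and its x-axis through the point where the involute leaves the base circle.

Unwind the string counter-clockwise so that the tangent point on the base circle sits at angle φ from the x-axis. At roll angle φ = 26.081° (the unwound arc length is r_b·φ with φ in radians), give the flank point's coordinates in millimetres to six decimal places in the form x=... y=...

x=151.916054 y=4.259331

pitch radius r_p = m·N/2 = 3.914·77/2 = 150.689000
base radius r_b = r_p·cos α = 150.689000·cos 23.377° = 138.319539
roll angle φ = 26.081° = 0.45519932 rad
x = r_b·(cos φ + φ·sin φ) = 138.319539·(0.89817342 + 0.45519932·0.43964135) = 151.916054
y = r_b·(sin φ − φ·cos φ) = 138.319539·(0.43964135 − 0.45519932·0.89817342) = 4.259331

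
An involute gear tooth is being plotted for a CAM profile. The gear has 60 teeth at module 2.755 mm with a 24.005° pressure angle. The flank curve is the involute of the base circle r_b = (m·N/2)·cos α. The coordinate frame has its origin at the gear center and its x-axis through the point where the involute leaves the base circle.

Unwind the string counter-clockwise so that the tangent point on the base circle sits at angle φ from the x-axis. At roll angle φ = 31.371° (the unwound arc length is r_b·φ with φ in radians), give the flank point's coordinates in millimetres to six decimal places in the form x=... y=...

x=85.984601 y=4.008448

pitch radius r_p = m·N/2 = 2.755·60/2 = 82.650000
base radius r_b = r_p·cos α = 82.650000·cos 24.005° = 75.501598
roll angle φ = 31.371° = 0.54752724 rad
x = r_b·(cos φ + φ·sin φ) = 75.501598·(0.85381439 + 0.54752724·0.52057754) = 85.984601
y = r_b·(sin φ − φ·cos φ) = 75.501598·(0.52057754 − 0.54752724·0.85381439) = 4.008448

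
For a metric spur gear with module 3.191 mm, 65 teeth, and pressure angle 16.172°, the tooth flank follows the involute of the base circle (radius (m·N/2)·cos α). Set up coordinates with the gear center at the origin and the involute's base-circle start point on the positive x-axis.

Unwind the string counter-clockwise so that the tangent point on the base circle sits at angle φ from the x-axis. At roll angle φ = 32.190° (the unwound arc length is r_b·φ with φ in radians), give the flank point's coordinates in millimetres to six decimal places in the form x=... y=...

x=114.104554 y=5.703993

pitch radius r_p = m·N/2 = 3.191·65/2 = 103.707500
base radius r_b = r_p·cos α = 103.707500·cos 16.172° = 99.603785
roll angle φ = 32.190° = 0.56182149 rad
x = r_b·(cos φ + φ·sin φ) = 99.603785·(0.84628616 + 0.56182149·0.53272858) = 114.104554
y = r_b·(sin φ − φ·cos φ) = 99.603785·(0.53272858 − 0.56182149·0.84628616) = 5.703993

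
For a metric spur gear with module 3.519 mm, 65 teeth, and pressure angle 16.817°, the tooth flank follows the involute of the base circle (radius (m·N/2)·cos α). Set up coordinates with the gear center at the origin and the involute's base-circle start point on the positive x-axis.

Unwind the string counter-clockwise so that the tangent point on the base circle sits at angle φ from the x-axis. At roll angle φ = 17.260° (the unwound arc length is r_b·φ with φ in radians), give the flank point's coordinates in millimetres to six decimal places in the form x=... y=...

x=114.331672 y=0.988570

pitch radius r_p = m·N/2 = 3.519·65/2 = 114.367500
base radius r_b = r_p·cos α = 114.367500·cos 16.817° = 109.476425
roll angle φ = 17.260° = 0.30124383 rad
x = r_b·(cos φ + φ·sin φ) = 109.476425·(0.95496817 + 0.30124383·0.29670825) = 114.331672
y = r_b·(sin φ − φ·cos φ) = 109.476425·(0.29670825 − 0.30124383·0.95496817) = 0.988570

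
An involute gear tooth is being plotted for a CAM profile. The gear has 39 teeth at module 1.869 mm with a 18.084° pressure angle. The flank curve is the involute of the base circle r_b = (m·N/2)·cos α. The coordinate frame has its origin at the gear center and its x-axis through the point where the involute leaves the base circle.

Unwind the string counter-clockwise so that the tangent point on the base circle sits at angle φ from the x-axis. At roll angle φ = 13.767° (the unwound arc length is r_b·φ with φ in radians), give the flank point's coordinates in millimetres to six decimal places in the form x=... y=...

pitch radius r_p = m·N/2 = 1.869·39/2 = 36.445500
base radius r_b = r_p·cos α = 36.445500·cos 18.084° = 34.645182
roll angle φ = 13.767° = 0.24027948 rad
x = r_b·(cos φ + φ·sin φ) = 34.645182·(0.97127150 + 0.24027948·0.23797408) = 35.630899
y = r_b·(sin φ − φ·cos φ) = 34.645182·(0.23797408 − 0.24027948·0.97127150) = 0.159280

x=35.630899 y=0.159280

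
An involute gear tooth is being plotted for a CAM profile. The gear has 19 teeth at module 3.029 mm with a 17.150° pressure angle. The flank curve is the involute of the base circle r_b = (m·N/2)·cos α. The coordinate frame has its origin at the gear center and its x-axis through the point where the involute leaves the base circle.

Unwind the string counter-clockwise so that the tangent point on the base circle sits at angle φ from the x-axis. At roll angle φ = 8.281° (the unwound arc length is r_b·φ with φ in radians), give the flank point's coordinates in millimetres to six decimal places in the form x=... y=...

x=27.781714 y=0.027614

pitch radius r_p = m·N/2 = 3.029·19/2 = 28.775500
base radius r_b = r_p·cos α = 28.775500·cos 17.150° = 27.496028
roll angle φ = 8.281° = 0.14453072 rad
x = r_b·(cos φ + φ·sin φ) = 27.496028·(0.98957360 + 0.14453072·0.14402805) = 27.781714
y = r_b·(sin φ − φ·cos φ) = 27.496028·(0.14402805 − 0.14453072·0.98957360) = 0.027614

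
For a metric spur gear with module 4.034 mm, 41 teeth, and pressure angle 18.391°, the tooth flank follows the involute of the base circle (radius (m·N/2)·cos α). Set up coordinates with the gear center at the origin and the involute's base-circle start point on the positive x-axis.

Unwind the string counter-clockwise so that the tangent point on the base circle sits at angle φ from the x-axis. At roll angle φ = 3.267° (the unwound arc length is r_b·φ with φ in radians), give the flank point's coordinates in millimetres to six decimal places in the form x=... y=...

pitch radius r_p = m·N/2 = 4.034·41/2 = 82.697000
base radius r_b = r_p·cos α = 82.697000·cos 18.391° = 78.473299
roll angle φ = 3.267° = 0.05701991 rad
x = r_b·(cos φ + φ·sin φ) = 78.473299·(0.99837481 + 0.05701991·0.05698901) = 78.600764
y = r_b·(sin φ − φ·cos φ) = 78.473299·(0.05698901 − 0.05701991·0.99837481) = 0.004848

x=78.600764 y=0.004848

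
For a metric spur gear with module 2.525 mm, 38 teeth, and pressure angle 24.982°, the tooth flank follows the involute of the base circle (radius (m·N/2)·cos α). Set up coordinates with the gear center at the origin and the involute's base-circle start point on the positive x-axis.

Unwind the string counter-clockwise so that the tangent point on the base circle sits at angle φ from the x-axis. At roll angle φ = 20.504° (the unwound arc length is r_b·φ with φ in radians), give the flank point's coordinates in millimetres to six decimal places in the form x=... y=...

x=46.182522 y=0.655857

pitch radius r_p = m·N/2 = 2.525·38/2 = 47.975000
base radius r_b = r_p·cos α = 47.975000·cos 24.982° = 43.486484
roll angle φ = 20.504° = 0.35786231 rad
x = r_b·(cos φ + φ·sin φ) = 43.486484·(0.93664774 + 0.35786231·0.35027277) = 46.182522
y = r_b·(sin φ − φ·cos φ) = 43.486484·(0.35027277 − 0.35786231·0.93664774) = 0.655857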